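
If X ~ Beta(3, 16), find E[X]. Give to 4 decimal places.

0.1579

E[X] = α/(α+β) = 3/19 = 0.1579.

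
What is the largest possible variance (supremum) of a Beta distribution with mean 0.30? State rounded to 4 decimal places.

For fixed mean μ the Beta variance is μ(1−μ)/(α+β+1), increasing as α+β decreases.
Its least upper bound (not attained) is μ(1−μ) = 0.30·0.70 = 0.2100.

0.2100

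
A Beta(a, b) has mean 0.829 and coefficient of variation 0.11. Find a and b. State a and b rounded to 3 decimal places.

a = 13.303, b = 2.744

σ = CV·μ = 0.11×0.829 = 0.09119, so σ² = 0.008316.
s+1 = μ(1−μ)/σ² = 0.141759/0.008316 = 17.0473, so s = a+b = 16.0473.
a = μs = 13.303, b = (1−μ)s = 2.744.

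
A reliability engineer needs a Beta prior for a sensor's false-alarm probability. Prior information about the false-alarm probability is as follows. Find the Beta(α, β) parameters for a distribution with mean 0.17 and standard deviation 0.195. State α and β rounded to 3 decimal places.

α = 0.461, β = 2.250

Variance = 0.195² = 0.038025. The moment-matching identity α+β = μ(1−μ)/Var − 1 gives
α+β = 0.1411/0.038025 − 1 = 2.7107, so α = μ·2.7107 = 0.461 and β = (1−μ)·2.7107 = 2.250.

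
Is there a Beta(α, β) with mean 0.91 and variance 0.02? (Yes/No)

For any Beta, Var(X) < E[X]·(1−E[X]).
Here μ(1−μ) = 0.91×0.09 = 0.0819, and 0.02 < 0.0819.

Yes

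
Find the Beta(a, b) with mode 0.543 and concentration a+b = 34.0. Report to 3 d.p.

a = 18.376, b = 15.624

For a,b>1 the mode is (a−1)/(a+b−2), so a = mode·(κ−2)+1 = 0.543×32.0+1 = 18.376.
And b = (1−mode)·(κ−2)+1 = 0.457×32.0+1 = 15.624.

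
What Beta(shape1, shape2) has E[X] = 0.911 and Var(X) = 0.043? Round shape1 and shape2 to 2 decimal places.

By moment matching, shape1+shape2 = μ(1−μ)/σ² − 1 = (0.911·0.089)/0.043 − 1 = 1.8856 − 1 = 0.8856.
Since shape1/(shape1+shape2) = μ, shape1 = 0.911·0.8856 = 0.81 and shape2 = 0.089·0.8856 = 0.08.

shape1 = 0.81, shape2 = 0.08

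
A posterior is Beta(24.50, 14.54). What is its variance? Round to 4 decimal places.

0.0058

μ = 24.50/39.04 = 0.627561; Var = μ(1−μ)/(α+β+1) = 0.2337281/40.04 = 0.0058.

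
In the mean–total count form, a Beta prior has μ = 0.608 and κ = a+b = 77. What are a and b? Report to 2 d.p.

a = 46.82, b = 30.18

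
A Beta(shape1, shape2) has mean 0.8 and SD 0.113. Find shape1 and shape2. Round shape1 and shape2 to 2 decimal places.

shape1 = 9.22, shape2 = 2.31

σ² = 0.113² = 0.012769.
With s = shape1+shape2, Var = μ(1−μ)/(s+1), so s+1 = (0.8×0.2)/0.012769 = 12.5303 and s = 11.5303.
shape1 = μs = 9.22, shape2 = (1−μ)s = 2.31.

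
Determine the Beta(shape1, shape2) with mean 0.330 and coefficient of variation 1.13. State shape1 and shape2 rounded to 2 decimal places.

shape1 = 0.19, shape2 = 0.40

σ = CV·μ = 1.13×0.330 = 0.37290, so σ² = 0.139054.
s+1 = μ(1−μ)/σ² = 0.221100/0.139054 = 1.5900, so s = shape1+shape2 = 0.5900.
shape1 = μs = 0.19, shape2 = (1−μ)s = 0.40.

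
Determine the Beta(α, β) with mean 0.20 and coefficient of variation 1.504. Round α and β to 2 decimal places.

α = 0.15, β = 0.61

Var = (CV·μ)² = (1.504×0.20)² = 0.090481.
α+β = μ(1−μ)/Var − 1 = 0.1600/0.090481 − 1 = 0.7683.
Thus α = 0.20·0.7683 = 0.15 and β = 0.80·0.7683 = 0.61.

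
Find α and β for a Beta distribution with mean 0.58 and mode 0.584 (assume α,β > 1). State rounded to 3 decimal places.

α = 24.360, β = 17.640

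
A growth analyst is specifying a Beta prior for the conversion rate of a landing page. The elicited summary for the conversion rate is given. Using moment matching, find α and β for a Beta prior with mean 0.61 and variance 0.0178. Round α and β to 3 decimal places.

α = 7.543, β = 4.822

Write ν = α+β; then α = μν and Var = μ(1−μ)/(ν+1).
ν = μ(1−μ)/Var − 1 = 0.2379/0.0178 − 1 = 12.3652.
α = 0.61·12.3652 = 7.543, β = 0.39·12.3652 = 4.822.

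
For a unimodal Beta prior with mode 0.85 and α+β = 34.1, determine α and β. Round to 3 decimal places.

α = 28.285, β = 5.815

For α,β>1 the mode is (α−1)/(α+β−2), so α = mode·(κ−2)+1 = 0.85×32.1+1 = 28.285.
And β = (1−mode)·(κ−2)+1 = 0.15×32.1+1 = 5.815.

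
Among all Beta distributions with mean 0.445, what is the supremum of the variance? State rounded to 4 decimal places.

0.2470

Var = μ(1−μ)/(α+β+1), which approaches μ(1−μ) as α+β → 0.
So the supremum is μ(1−μ) = 0.445×0.555 = 0.2470.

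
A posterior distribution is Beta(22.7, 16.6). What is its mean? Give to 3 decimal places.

0.578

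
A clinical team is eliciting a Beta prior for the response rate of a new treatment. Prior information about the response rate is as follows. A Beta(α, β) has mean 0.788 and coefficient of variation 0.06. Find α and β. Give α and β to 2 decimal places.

α = 58.10, β = 15.63

Var = (CV·μ)² = (0.06×0.788)² = 0.002235.
α+β = μ(1−μ)/Var − 1 = 0.167056/0.002235 − 1 = 73.7321.
Thus α = 0.788·73.7321 = 58.10 and β = 0.212·73.7321 = 15.63.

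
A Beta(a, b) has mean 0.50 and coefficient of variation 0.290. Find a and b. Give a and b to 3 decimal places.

a = 5.445, b = 5.445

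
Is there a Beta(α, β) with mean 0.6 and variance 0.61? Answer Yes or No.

A Beta with mean μ has variance μ(1−μ)/(α+β+1) < μ(1−μ).
Here μ(1−μ) = 0.6×0.4 = 0.24, and 0.61 ≥ 0.24.

No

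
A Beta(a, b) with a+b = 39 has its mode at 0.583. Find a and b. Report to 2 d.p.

a = 22.57, b = 16.43

Since the density peak of Beta(a,b) is at (a−1)/(a+b−2),
a = 1 + 0.583(39−2) = 22.57 and b = 39 − 22.57 = 16.43.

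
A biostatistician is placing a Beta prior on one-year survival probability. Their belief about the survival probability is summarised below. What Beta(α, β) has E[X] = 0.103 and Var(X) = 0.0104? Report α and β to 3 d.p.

Let s = α+β. The Beta variance is μ(1−μ)/(s+1).
So s+1 = μ(1−μ)/σ² = (0.103×0.897)/0.0104 = 0.092391/0.0104 = 8.8838, giving s = 7.8838.
Then α = μs = 0.103×7.8838 = 0.812 and β = (1−μ)s = 0.897×7.8838 = 7.072.

α = 0.812, β = 7.072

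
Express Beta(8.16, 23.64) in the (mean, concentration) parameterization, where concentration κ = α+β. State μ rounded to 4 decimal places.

κ = α+β = 8.16+23.64 = 31.80; μ = α/κ = 8.16/31.80 = 0.2566.

μ = 0.2566, κ = 31.80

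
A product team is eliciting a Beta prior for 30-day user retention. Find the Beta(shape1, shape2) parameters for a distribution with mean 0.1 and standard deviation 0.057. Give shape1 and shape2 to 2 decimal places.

First σ² = 0.003249. Setting shape1 = μn, shape2 = (1−μ)n with n = shape1+shape2,
μ(1−μ)/(n+1) = 0.003249 ⇒ n+1 = 0.09/0.003249 = 27.7008 ⇒ n = 26.7008.
Hence shape1 = 0.1×26.7008 = 2.67, shape2 = 0.9×26.7008 = 24.03.

shape1 = 2.67, shape2 = 24.03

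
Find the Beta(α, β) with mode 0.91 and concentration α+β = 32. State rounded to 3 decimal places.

α = 28.300, β = 3.700

Since the density peak of Beta(α,β) is at (α−1)/(α+β−2),
α = 1 + 0.91(32−2) = 28.300 and β = 32 − 28.300 = 3.700.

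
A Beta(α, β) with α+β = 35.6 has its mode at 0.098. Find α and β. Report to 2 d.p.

α = 4.29, β = 31.31

Since the density peak of Beta(α,β) is at (α−1)/(α+β−2),
α = 1 + 0.098(35.6−2) = 4.29 and β = 35.6 − 4.29 = 31.31.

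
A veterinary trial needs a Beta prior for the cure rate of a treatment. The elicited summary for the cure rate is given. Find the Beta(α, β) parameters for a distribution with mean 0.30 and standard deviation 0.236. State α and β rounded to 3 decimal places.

α = 0.831, β = 1.939

Variance = 0.236² = 0.055696. The moment-matching identity α+β = μ(1−μ)/Var − 1 gives
α+β = 0.2100/0.055696 − 1 = 2.7705, so α = μ·2.7705 = 0.831 and β = (1−μ)·2.7705 = 1.939.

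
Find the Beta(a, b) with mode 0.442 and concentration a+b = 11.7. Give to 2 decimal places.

Mode = (a−1)/(κ−2) with κ = a+b, so a−1 = 0.442·9.7 = 4.29.
a = 5.29; b = κ − a = 6.41.

a = 5.29, b = 6.41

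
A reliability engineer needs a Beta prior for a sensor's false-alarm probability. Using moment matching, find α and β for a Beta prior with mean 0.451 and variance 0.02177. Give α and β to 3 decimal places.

Let s = α+β. The Beta variance is μ(1−μ)/(s+1).
So s+1 = μ(1−μ)/σ² = (0.451×0.549)/0.02177 = 0.247599/0.02177 = 11.3734, giving s = 10.3734.
Then α = μs = 0.451×10.3734 = 4.678 and β = (1−μ)s = 0.549×10.3734 = 5.695.

α = 4.678, β = 5.695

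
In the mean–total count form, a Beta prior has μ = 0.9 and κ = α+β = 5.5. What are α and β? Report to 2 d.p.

α = 4.95, β = 0.55

α = μκ = 0.9×5.5 = 4.95 and β = (1−μ)κ = 0.1×5.5 = 0.55.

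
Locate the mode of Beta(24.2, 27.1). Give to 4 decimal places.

0.4706

With α,β > 1, mode = (α−1)/(α+β−2) = 23.2/49.3 = 0.4706.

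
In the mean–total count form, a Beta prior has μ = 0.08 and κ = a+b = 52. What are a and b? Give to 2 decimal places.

Split κ in proportion μ : (1−μ): a = 0.08·52 = 4.16, b = 52 − 4.16 = 47.84.

a = 4.16, b = 47.84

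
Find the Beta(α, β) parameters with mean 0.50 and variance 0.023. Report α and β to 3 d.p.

By moment matching, α+β = μ(1−μ)/σ² − 1 = (0.50·0.50)/0.023 − 1 = 10.8696 − 1 = 9.8696.
Since α/(α+β) = μ, α = 0.50·9.8696 = 4.935 and β = 0.50·9.8696 = 4.935.

α = 4.935, β = 4.935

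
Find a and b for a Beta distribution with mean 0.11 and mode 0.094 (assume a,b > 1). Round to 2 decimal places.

a = 5.58, b = 45.17

Let s = a+b. Mean gives a = μs = 0.11s; mode gives (a−1)/(s−2) = 0.094.
Substituting: 0.11s − 1 = 0.094(s−2) = 0.094s − 0.188, so 0.016s = 0.812 and s = 50.7500.
Then a = 0.11×50.7500 = 5.58 and b = s−a = 45.17.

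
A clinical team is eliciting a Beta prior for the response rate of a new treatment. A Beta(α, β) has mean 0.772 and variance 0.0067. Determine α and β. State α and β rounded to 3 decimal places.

α = 19.509, β = 5.762

Let s = α+β. The Beta variance is μ(1−μ)/(s+1).
So s+1 = μ(1−μ)/σ² = (0.772×0.228)/0.0067 = 0.176016/0.0067 = 26.2710, giving s = 25.2710.
Then α = μs = 0.772×25.2710 = 19.509 and β = (1−μ)s = 0.228×25.2710 = 5.762.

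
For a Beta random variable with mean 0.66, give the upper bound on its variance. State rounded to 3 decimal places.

0.224

Var = μ(1−μ)/(α+β+1), which approaches μ(1−μ) as α+β → 0.
So the supremum is μ(1−μ) = 0.66×0.34 = 0.224.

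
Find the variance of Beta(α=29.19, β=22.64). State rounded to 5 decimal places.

0.00466

μ = 29.19/51.83 = 0.563187; Var = μ(1−μ)/(α+β+1) = 0.2460074/52.83 = 0.00466.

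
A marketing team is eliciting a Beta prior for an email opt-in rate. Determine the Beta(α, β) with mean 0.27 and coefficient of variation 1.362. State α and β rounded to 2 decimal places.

Var = (CV·μ)² = (1.362×0.27)² = 0.135233.
α+β = μ(1−μ)/Var − 1 = 0.1971/0.135233 − 1 = 0.4575.
Thus α = 0.27·0.4575 = 0.12 and β = 0.73·0.4575 = 0.33.

α = 0.12, β = 0.33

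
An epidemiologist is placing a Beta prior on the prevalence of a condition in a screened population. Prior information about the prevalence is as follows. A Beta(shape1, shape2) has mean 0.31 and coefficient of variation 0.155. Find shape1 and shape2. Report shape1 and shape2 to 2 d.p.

Var = (CV·μ)² = (0.155×0.31)² = 0.002309.
shape1+shape2 = μ(1−μ)/Var − 1 = 0.2139/0.002309 − 1 = 91.6454.
Thus shape1 = 0.31·91.6454 = 28.41 and shape2 = 0.69·91.6454 = 63.24.

shape1 = 28.41, shape2 = 63.24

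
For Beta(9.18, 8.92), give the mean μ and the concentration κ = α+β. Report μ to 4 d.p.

κ = α+β = 9.18+8.92 = 18.10; μ = α/κ = 9.18/18.10 = 0.5072.

μ = 0.5072, κ = 18.10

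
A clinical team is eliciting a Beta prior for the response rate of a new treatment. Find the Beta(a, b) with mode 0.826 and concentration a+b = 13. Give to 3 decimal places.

Since the density peak of Beta(a,b) is at (a−1)/(a+b−2),
a = 1 + 0.826(13−2) = 10.086 and b = 13 − 10.086 = 2.914.

a = 10.086, b = 2.914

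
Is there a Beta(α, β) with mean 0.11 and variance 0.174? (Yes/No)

The Beta variance bound is σ² < μ(1−μ).
Here μ(1−μ) = 0.11×0.89 = 0.0979, and 0.174 ≥ 0.0979.

No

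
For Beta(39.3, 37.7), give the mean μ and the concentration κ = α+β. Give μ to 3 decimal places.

μ = 0.510, κ = 77.0

κ = α+β = 39.3+37.7 = 77.0; μ = α/κ = 39.3/77.0 = 0.510.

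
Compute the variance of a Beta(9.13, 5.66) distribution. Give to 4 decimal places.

Var = αβ/[(α+β)²(α+β+1)] = (9.13×5.66)/(14.79²×15.79) = 51.6758/3453.969339 = 0.0150.

0.0150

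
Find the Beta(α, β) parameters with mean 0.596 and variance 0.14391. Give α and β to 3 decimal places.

α = 0.401, β = 0.272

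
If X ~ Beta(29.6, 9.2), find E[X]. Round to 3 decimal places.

0.763

E[X] = α/(α+β) = 29.6/38.8 = 0.763.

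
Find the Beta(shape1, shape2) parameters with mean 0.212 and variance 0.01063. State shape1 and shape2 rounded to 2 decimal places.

shape1 = 3.12, shape2 = 11.60

Let s = shape1+shape2. The Beta variance is μ(1−μ)/(s+1).
So s+1 = μ(1−μ)/σ² = (0.212×0.788)/0.01063 = 0.167056/0.01063 = 15.7155, giving s = 14.7155.
Then shape1 = μs = 0.212×14.7155 = 3.12 and shape2 = (1−μ)s = 0.788×14.7155 = 11.60.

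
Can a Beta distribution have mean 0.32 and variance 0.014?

Yes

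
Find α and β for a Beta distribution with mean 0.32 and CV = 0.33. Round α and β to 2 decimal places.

Var = (CV·μ)² = (0.33×0.32)² = 0.011151.
α+β = μ(1−μ)/Var − 1 = 0.2176/0.011151 − 1 = 18.5133.
Thus α = 0.32·18.5133 = 5.92 and β = 0.68·18.5133 = 12.59.

α = 5.92, β = 12.59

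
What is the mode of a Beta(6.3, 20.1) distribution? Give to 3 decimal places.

With α,β > 1, mode = (α−1)/(α+β−2) = 5.3/24.4 = 0.217.

0.217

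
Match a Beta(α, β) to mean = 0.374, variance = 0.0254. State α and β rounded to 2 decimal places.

Let s = α+β. The Beta variance is μ(1−μ)/(s+1).
So s+1 = μ(1−μ)/σ² = (0.374×0.626)/0.0254 = 0.234124/0.0254 = 9.2175, giving s = 8.2175.
Then α = μs = 0.374×8.2175 = 3.07 and β = (1−μ)s = 0.626×8.2175 = 5.14.

α = 3.07, β = 5.14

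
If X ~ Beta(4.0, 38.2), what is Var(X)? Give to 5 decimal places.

μ = 4.0/42.2 = 0.094787; Var = μ(1−μ)/(α+β+1) = 0.0858022/43.2 = 0.00199.

0.00199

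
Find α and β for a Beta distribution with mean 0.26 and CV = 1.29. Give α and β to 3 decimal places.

α = 0.185, β = 0.526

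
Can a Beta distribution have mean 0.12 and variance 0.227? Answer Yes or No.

A Beta with mean μ has variance μ(1−μ)/(α+β+1) < μ(1−μ).
Here μ(1−μ) = 0.12×0.88 = 0.1056, and 0.227 ≥ 0.1056.

No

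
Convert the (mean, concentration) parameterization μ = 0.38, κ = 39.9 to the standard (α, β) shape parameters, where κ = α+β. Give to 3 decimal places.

Split κ in proportion μ : (1−μ): α = 0.38·39.9 = 15.162, β = 39.9 − 15.162 = 24.738.

α = 15.162, β = 24.738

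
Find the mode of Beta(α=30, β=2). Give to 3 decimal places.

0.967

With α,β > 1, mode = (α−1)/(α+β−2) = 29/30 = 0.967.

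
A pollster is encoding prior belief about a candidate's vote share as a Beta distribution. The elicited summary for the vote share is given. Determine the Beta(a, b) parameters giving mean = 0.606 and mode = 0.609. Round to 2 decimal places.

a = 44.04, b = 28.63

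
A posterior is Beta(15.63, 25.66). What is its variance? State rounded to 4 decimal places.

Var = αβ/[(α+β)²(α+β+1)] = (15.63×25.66)/(41.29²×42.29) = 401.0658/72098.702789 = 0.0056.

0.0056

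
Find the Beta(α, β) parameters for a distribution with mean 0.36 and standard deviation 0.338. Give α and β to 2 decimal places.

α = 0.37, β = 0.65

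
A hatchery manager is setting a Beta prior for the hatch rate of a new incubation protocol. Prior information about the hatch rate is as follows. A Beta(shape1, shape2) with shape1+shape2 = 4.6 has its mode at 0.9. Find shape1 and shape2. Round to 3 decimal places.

Mode = (shape1−1)/(κ−2) with κ = shape1+shape2, so shape1−1 = 0.9·2.6 = 2.340.
shape1 = 3.340; shape2 = κ − shape1 = 1.260.

shape1 = 3.340, shape2 = 1.260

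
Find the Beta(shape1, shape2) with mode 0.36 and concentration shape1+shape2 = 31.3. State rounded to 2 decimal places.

shape1 = 11.55, shape2 = 19.75

For shape1,shape2>1 the mode is (shape1−1)/(shape1+shape2−2), so shape1 = mode·(κ−2)+1 = 0.36×29.3+1 = 11.55.
And shape2 = (1−mode)·(κ−2)+1 = 0.64×29.3+1 = 19.75.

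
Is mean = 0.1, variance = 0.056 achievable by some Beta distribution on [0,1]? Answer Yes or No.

For any Beta, Var(X) < E[X]·(1−E[X]).
Here μ(1−μ) = 0.1×0.9 = 0.09, and 0.056 < 0.09.

Yes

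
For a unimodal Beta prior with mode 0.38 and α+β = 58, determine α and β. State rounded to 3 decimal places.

α = 22.280, β = 35.720

Mode = (α−1)/(κ−2) with κ = α+β, so α−1 = 0.38·56 = 21.280.
α = 22.280; β = κ − α = 35.720.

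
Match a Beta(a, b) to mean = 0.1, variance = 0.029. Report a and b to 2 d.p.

Write ν = a+b; then a = μν and Var = μ(1−μ)/(ν+1).
ν = μ(1−μ)/Var − 1 = 0.09/0.029 − 1 = 2.1034.
a = 0.1·2.1034 = 0.21, b = 0.9·2.1034 = 1.89.

a = 0.21, b = 1.89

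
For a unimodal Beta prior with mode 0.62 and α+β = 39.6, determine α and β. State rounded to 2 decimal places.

α = 24.31, β = 15.29

Since the density peak of Beta(α,β) is at (α−1)/(α+β−2),
α = 1 + 0.62(39.6−2) = 24.31 and β = 39.6 − 24.31 = 15.29.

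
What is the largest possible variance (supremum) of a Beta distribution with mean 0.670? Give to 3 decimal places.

0.221

For fixed mean μ the Beta variance is μ(1−μ)/(α+β+1), increasing as α+β decreases.
Its least upper bound (not attained) is μ(1−μ) = 0.670·0.330 = 0.221.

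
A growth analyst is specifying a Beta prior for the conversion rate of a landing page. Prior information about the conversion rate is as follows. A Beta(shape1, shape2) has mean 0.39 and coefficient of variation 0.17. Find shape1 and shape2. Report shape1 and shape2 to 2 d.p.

Var = (CV·μ)² = (0.17×0.39)² = 0.004396.
shape1+shape2 = μ(1−μ)/Var − 1 = 0.2379/0.004396 − 1 = 53.1212.
Thus shape1 = 0.39·53.1212 = 20.72 and shape2 = 0.61·53.1212 = 32.40.

shape1 = 20.72, shape2 = 32.40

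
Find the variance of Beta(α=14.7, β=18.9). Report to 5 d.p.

μ = 14.7/33.6 = 0.437500; Var = μ(1−μ)/(α+β+1) = 0.2460938/34.6 = 0.00711.

0.00711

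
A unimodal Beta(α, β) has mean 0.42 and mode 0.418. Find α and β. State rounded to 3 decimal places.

With s = α+β: μ = α/s and mode = (α−1)/(s−2). Eliminating α = μs,
μs − 1 = m(s−2) ⇒ s(μ−m) = 1−2m ⇒ s = 0.164/0.002 = 82.0000.
So α = μs = 34.440, β = (1−μ)s = 47.560.

α = 34.440, β = 47.560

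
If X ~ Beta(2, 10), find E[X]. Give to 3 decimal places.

0.167

E[X] = α/(α+β) = 2/12 = 0.167.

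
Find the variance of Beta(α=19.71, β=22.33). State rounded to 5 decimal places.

Var = αβ/[(α+β)²(α+β+1)] = (19.71×22.33)/(42.04²×43.04) = 440.1243/76067.243264 = 0.00579.

0.00579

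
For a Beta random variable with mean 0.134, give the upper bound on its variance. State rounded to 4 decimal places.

For fixed mean μ the Beta variance is μ(1−μ)/(α+β+1), increasing as α+β decreases.
Its least upper bound (not attained) is μ(1−μ) = 0.134·0.866 = 0.1160.

0.1160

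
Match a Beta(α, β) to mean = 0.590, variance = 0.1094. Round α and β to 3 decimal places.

α = 0.715, β = 0.497

Let s = α+β. The Beta variance is μ(1−μ)/(s+1).
So s+1 = μ(1−μ)/σ² = (0.590×0.410)/0.1094 = 0.241900/0.1094 = 2.2112, giving s = 1.2112.
Then α = μs = 0.590×1.2112 = 0.715 and β = (1−μ)s = 0.410×1.2112 = 0.497.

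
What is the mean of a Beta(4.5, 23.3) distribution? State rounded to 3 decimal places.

E[X] = α/(α+β) = 4.5/27.8 = 0.162.

0.162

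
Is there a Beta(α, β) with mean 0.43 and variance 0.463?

No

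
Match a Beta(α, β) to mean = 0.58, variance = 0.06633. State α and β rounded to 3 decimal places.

α = 1.550, β = 1.122

By moment matching, α+β = μ(1−μ)/σ² − 1 = (0.58·0.42)/0.06633 − 1 = 3.6725 − 1 = 2.6725.
Since α/(α+β) = μ, α = 0.58·2.6725 = 1.550 and β = 0.42·2.6725 = 1.122.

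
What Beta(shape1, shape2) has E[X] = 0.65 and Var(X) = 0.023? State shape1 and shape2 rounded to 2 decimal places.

shape1 = 5.78, shape2 = 3.11

Let s = shape1+shape2. The Beta variance is μ(1−μ)/(s+1).
So s+1 = μ(1−μ)/σ² = (0.65×0.35)/0.023 = 0.2275/0.023 = 9.8913, giving s = 8.8913.
Then shape1 = μs = 0.65×8.8913 = 5.78 and shape2 = (1−μ)s = 0.35×8.8913 = 3.11.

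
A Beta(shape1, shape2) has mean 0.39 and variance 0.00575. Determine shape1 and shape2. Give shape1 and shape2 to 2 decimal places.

shape1 = 15.75, shape2 = 24.63

Let s = shape1+shape2. The Beta variance is μ(1−μ)/(s+1).
So s+1 = μ(1−μ)/σ² = (0.39×0.61)/0.00575 = 0.2379/0.00575 = 41.3739, giving s = 40.3739.
Then shape1 = μs = 0.39×40.3739 = 15.75 and shape2 = (1−μ)s = 0.61×40.3739 = 24.63.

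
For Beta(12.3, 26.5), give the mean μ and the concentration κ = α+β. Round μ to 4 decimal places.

μ = 0.3170, κ = 38.8

κ = α+β = 12.3+26.5 = 38.8; μ = α/κ = 12.3/38.8 = 0.3170.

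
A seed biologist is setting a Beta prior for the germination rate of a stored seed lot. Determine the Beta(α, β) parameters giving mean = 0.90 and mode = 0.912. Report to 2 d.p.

α = 61.80, β = 6.87

With s = α+β: μ = α/s and mode = (α−1)/(s−2). Eliminating α = μs,
μs − 1 = m(s−2) ⇒ s(μ−m) = 1−2m ⇒ s = -0.824/-0.012 = 68.6667.
So α = μs = 61.80, β = (1−μ)s = 6.87.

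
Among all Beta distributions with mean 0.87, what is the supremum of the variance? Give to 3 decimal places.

For fixed mean μ the Beta variance is μ(1−μ)/(α+β+1), increasing as α+β decreases.
Its least upper bound (not attained) is μ(1−μ) = 0.87·0.13 = 0.113.

0.113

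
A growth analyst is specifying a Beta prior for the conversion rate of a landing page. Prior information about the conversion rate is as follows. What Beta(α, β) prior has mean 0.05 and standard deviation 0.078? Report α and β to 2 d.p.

First σ² = 0.006084. Setting α = μn, β = (1−μ)n with n = α+β,
μ(1−μ)/(n+1) = 0.006084 ⇒ n+1 = 0.0475/0.006084 = 7.8074 ⇒ n = 6.8074.
Hence α = 0.05×6.8074 = 0.34, β = 0.95×6.8074 = 6.47.

α = 0.34, β = 6.47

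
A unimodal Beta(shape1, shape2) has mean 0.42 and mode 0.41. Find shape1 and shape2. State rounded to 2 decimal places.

With s = shape1+shape2: μ = shape1/s and mode = (shape1−1)/(s−2). Eliminating shape1 = μs,
μs − 1 = m(s−2) ⇒ s(μ−m) = 1−2m ⇒ s = 0.18/0.01 = 18.0000.
So shape1 = μs = 7.56, shape2 = (1−μ)s = 10.44.

shape1 = 7.56, shape2 = 10.44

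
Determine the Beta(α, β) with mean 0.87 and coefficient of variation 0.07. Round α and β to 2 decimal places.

Var = (CV·μ)² = (0.07×0.87)² = 0.003709.
α+β = μ(1−μ)/Var − 1 = 0.1131/0.003709 − 1 = 29.4950.
Thus α = 0.87·29.4950 = 25.66 and β = 0.13·29.4950 = 3.83.

α = 25.66, β = 3.83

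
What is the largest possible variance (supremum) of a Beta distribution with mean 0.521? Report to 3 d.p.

Var = μ(1−μ)/(α+β+1), which approaches μ(1−μ) as α+β → 0.
So the supremum is μ(1−μ) = 0.521×0.479 = 0.250.

0.250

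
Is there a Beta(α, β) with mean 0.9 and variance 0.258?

The Beta variance bound is σ² < μ(1−μ).
Here μ(1−μ) = 0.9×0.1 = 0.09, and 0.258 ≥ 0.09.

No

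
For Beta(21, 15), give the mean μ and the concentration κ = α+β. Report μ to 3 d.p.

κ = α+β = 21+15 = 36; μ = α/κ = 21/36 = 0.583.

μ = 0.583, κ = 36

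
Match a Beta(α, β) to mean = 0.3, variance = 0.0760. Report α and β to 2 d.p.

By moment matching, α+β = μ(1−μ)/σ² − 1 = (0.3·0.7)/0.0760 − 1 = 2.7632 − 1 = 1.7632.
Since α/(α+β) = μ, α = 0.3·1.7632 = 0.53 and β = 0.7·1.7632 = 1.23.

α = 0.53, β = 1.23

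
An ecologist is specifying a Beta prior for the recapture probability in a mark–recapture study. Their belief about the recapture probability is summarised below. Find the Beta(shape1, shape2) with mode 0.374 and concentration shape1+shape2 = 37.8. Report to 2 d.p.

shape1 = 14.39, shape2 = 23.41

Since the density peak of Beta(shape1,shape2) is at (shape1−1)/(shape1+shape2−2),
shape1 = 1 + 0.374(37.8−2) = 14.39 and shape2 = 37.8 − 14.39 = 23.41.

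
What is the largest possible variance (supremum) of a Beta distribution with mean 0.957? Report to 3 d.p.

Var = μ(1−μ)/(α+β+1), which approaches μ(1−μ) as α+β → 0.
So the supremum is μ(1−μ) = 0.957×0.043 = 0.041.

0.041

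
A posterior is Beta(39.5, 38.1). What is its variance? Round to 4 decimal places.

0.0032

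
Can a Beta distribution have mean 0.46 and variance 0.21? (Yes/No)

For any Beta, Var(X) < E[X]·(1−E[X]).
Here μ(1−μ) = 0.46×0.54 = 0.2484, and 0.21 < 0.2484.

Yes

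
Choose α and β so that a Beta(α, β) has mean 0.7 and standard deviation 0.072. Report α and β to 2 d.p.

α = 27.66, β = 11.85

σ² = 0.072² = 0.005184.
With s = α+β, Var = μ(1−μ)/(s+1), so s+1 = (0.7×0.3)/0.005184 = 40.5093 and s = 39.5093.
α = μs = 27.66, β = (1−μ)s = 11.85.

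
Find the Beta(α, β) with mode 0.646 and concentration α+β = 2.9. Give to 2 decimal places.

α = 1.58, β = 1.32

Mode = (α−1)/(κ−2) with κ = α+β, so α−1 = 0.646·0.9 = 0.58.
α = 1.58; β = κ − α = 1.32.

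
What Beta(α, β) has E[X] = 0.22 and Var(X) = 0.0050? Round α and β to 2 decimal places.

α = 7.33, β = 25.99

Write ν = α+β; then α = μν and Var = μ(1−μ)/(ν+1).
ν = μ(1−μ)/Var − 1 = 0.1716/0.0050 − 1 = 33.3200.
α = 0.22·33.3200 = 7.33, β = 0.78·33.3200 = 25.99.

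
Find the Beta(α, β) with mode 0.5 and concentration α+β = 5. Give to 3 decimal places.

For α,β>1 the mode is (α−1)/(α+β−2), so α = mode·(κ−2)+1 = 0.5×3+1 = 2.500.
And β = (1−mode)·(κ−2)+1 = 0.5×3+1 = 2.500.

α = 2.500, β = 2.500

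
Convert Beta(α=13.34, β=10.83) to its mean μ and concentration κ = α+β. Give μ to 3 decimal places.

μ = 0.552, κ = 24.17

κ = α+β = 13.34+10.83 = 24.17; μ = α/κ = 13.34/24.17 = 0.552.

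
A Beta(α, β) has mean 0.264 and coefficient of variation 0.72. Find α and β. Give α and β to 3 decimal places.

α = 1.156, β = 3.222

Var = (CV·μ)² = (0.72×0.264)² = 0.036130.
α+β = μ(1−μ)/Var − 1 = 0.194304/0.036130 − 1 = 4.3779.
Thus α = 0.264·4.3779 = 1.156 and β = 0.736·4.3779 = 3.222.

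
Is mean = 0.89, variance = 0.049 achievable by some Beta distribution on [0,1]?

Yes

For any Beta, Var(X) < E[X]·(1−E[X]).
Here μ(1−μ) = 0.89×0.11 = 0.0979, and 0.049 < 0.0979.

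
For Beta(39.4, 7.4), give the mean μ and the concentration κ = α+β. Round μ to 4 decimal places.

μ = 0.8419, κ = 46.8

κ = α+β = 39.4+7.4 = 46.8; μ = α/κ = 39.4/46.8 = 0.8419.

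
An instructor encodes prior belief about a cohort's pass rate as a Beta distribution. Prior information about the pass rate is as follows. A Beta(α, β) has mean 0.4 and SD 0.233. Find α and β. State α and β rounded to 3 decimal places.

First σ² = 0.054289. Setting α = μn, β = (1−μ)n with n = α+β,
μ(1−μ)/(n+1) = 0.054289 ⇒ n+1 = 0.24/0.054289 = 4.4208 ⇒ n = 3.4208.
Hence α = 0.4×3.4208 = 1.368, β = 0.6×3.4208 = 2.052.

α = 1.368, β = 2.052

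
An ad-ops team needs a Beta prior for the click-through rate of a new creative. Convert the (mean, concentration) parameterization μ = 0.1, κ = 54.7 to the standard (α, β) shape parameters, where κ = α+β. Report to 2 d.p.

α = 5.47, β = 49.23

Split κ in proportion μ : (1−μ): α = 0.1·54.7 = 5.47, β = 54.7 − 5.47 = 49.23.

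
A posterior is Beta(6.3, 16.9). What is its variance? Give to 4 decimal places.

0.0082

Var = αβ/[(α+β)²(α+β+1)] = (6.3×16.9)/(23.2²×24.2) = 106.47/13025.408 = 0.0082.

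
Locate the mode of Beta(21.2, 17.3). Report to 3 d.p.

0.553

With α,β > 1, mode = (α−1)/(α+β−2) = 20.2/36.5 = 0.553.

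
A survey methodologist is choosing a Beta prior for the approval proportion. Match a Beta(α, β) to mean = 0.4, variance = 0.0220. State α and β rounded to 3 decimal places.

By moment matching, α+β = μ(1−μ)/σ² − 1 = (0.4·0.6)/0.0220 − 1 = 10.9091 − 1 = 9.9091.
Since α/(α+β) = μ, α = 0.4·9.9091 = 3.964 and β = 0.6·9.9091 = 5.945.

α = 3.964, β = 5.945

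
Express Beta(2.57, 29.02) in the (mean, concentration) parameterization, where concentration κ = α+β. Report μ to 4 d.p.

κ = α+β = 2.57+29.02 = 31.59; μ = α/κ = 2.57/31.59 = 0.0814.

μ = 0.0814, κ = 31.59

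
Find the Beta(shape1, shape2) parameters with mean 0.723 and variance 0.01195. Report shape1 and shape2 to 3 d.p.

shape1 = 11.394, shape2 = 4.365

Let s = shape1+shape2. The Beta variance is μ(1−μ)/(s+1).
So s+1 = μ(1−μ)/σ² = (0.723×0.277)/0.01195 = 0.200271/0.01195 = 16.7591, giving s = 15.7591.
Then shape1 = μs = 0.723×15.7591 = 11.394 and shape2 = (1−μ)s = 0.277×15.7591 = 4.365.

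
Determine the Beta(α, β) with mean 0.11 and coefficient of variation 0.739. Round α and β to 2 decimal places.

Var = (CV·μ)² = (0.739×0.11)² = 0.006608.
α+β = μ(1−μ)/Var − 1 = 0.0979/0.006608 − 1 = 13.8152.
Thus α = 0.11·13.8152 = 1.52 and β = 0.89·13.8152 = 12.30.

α = 1.52, β = 12.30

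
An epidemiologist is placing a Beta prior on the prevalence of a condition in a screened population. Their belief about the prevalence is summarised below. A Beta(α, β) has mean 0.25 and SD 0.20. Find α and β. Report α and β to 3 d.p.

α = 0.922, β = 2.766

Variance = 0.20² = 0.0400. The moment-matching identity α+β = μ(1−μ)/Var − 1 gives
α+β = 0.1875/0.0400 − 1 = 3.6875, so α = μ·3.6875 = 0.922 and β = (1−μ)·3.6875 = 2.766.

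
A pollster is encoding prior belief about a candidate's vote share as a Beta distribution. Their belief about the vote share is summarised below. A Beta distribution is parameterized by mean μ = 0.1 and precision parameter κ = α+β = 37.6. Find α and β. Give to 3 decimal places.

α = 3.760, β = 33.840

Split κ in proportion μ : (1−μ): α = 0.1·37.6 = 3.760, β = 37.6 − 3.760 = 33.840.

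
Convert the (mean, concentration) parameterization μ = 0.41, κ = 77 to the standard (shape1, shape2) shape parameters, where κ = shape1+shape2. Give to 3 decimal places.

shape1 = μκ = 0.41×77 = 31.570 and shape2 = (1−μ)κ = 0.59×77 = 45.430.

shape1 = 31.570, shape2 = 45.430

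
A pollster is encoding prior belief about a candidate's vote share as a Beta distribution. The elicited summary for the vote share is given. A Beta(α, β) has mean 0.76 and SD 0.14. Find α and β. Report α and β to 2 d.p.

α = 6.31, β = 1.99

σ² = 0.14² = 0.0196.
With s = α+β, Var = μ(1−μ)/(s+1), so s+1 = (0.76×0.24)/0.0196 = 9.3061 and s = 8.3061.
α = μs = 6.31, β = (1−μ)s = 1.99.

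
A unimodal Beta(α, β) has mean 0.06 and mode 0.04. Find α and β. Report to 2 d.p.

α = 2.76, β = 43.24

Let s = α+β. Mean gives α = μs = 0.06s; mode gives (α−1)/(s−2) = 0.04.
Substituting: 0.06s − 1 = 0.04(s−2) = 0.04s − 0.08, so 0.02s = 0.92 and s = 46.0000.
Then α = 0.06×46.0000 = 2.76 and β = s−α = 43.24.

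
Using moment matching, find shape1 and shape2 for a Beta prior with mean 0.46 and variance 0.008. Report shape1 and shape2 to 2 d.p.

By moment matching, shape1+shape2 = μ(1−μ)/σ² − 1 = (0.46·0.54)/0.008 − 1 = 31.0500 − 1 = 30.0500.
Since shape1/(shape1+shape2) = μ, shape1 = 0.46·30.0500 = 13.82 and shape2 = 0.54·30.0500 = 16.23.

shape1 = 13.82, shape2 = 16.23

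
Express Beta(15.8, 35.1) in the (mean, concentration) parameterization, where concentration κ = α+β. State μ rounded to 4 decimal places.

κ = α+β = 15.8+35.1 = 50.9; μ = α/κ = 15.8/50.9 = 0.3104.

μ = 0.3104, κ = 50.9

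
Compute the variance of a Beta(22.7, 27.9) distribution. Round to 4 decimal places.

0.0048

μ = 22.7/50.6 = 0.448617; Var = μ(1−μ)/(α+β+1) = 0.2473597/51.6 = 0.0048.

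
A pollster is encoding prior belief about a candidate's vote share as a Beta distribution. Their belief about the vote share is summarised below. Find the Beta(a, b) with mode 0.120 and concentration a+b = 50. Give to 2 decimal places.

Since the density peak of Beta(a,b) is at (a−1)/(a+b−2),
a = 1 + 0.120(50−2) = 6.76 and b = 50 − 6.76 = 43.24.

a = 6.76, b = 43.24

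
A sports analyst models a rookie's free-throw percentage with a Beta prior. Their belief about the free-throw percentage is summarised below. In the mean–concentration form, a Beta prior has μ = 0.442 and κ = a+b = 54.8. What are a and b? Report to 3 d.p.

Split κ in proportion μ : (1−μ): a = 0.442·54.8 = 24.222, b = 54.8 − 24.222 = 30.578.

a = 24.222, b = 30.578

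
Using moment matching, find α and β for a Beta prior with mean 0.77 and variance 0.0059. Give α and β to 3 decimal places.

By moment matching, α+β = μ(1−μ)/σ² − 1 = (0.77·0.23)/0.0059 − 1 = 30.0169 − 1 = 29.0169.
Since α/(α+β) = μ, α = 0.77·29.0169 = 22.343 and β = 0.23·29.0169 = 6.674.

α = 22.343, β = 6.674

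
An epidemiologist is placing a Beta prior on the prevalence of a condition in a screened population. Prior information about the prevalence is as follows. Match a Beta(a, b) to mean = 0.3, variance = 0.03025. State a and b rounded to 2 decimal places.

a = 1.78, b = 4.16

Let s = a+b. The Beta variance is μ(1−μ)/(s+1).
So s+1 = μ(1−μ)/σ² = (0.3×0.7)/0.03025 = 0.21/0.03025 = 6.9421, giving s = 5.9421.
Then a = μs = 0.3×5.9421 = 1.78 and b = (1−μ)s = 0.7×5.9421 = 4.16.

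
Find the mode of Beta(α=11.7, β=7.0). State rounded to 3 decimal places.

0.641

The density x^(α−1)(1−x)^(β−1) is maximised at (α−1)/(α+β−2) = 10.7/16.7 = 0.641.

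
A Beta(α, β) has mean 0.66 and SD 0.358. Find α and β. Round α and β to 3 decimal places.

α = 0.496, β = 0.255

First σ² = 0.128164. Setting α = μn, β = (1−μ)n with n = α+β,
μ(1−μ)/(n+1) = 0.128164 ⇒ n+1 = 0.2244/0.128164 = 1.7509 ⇒ n = 0.7509.
Hence α = 0.66×0.7509 = 0.496, β = 0.34×0.7509 = 0.255.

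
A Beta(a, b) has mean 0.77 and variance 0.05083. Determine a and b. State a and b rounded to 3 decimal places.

a = 1.913, b = 0.571

Let s = a+b. The Beta variance is μ(1−μ)/(s+1).
So s+1 = μ(1−μ)/σ² = (0.77×0.23)/0.05083 = 0.1771/0.05083 = 3.4842, giving s = 2.4842.
Then a = μs = 0.77×2.4842 = 1.913 and b = (1−μ)s = 0.23×2.4842 = 0.571.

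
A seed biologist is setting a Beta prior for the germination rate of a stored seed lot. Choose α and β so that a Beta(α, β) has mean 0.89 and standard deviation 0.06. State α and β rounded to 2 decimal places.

Variance = 0.06² = 0.0036. The moment-matching identity α+β = μ(1−μ)/Var − 1 gives
α+β = 0.0979/0.0036 − 1 = 26.1944, so α = μ·26.1944 = 23.31 and β = (1−μ)·26.1944 = 2.88.

α = 23.31, β = 2.88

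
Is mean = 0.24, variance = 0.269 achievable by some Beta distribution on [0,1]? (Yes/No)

No

The Beta variance bound is σ² < μ(1−μ).
Here μ(1−μ) = 0.24×0.76 = 0.1824, and 0.269 ≥ 0.1824.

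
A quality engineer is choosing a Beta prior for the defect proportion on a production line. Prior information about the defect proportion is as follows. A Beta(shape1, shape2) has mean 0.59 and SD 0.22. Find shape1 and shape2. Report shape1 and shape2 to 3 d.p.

shape1 = 2.359, shape2 = 1.639

Variance = 0.22² = 0.0484. The moment-matching identity shape1+shape2 = μ(1−μ)/Var − 1 gives
shape1+shape2 = 0.2419/0.0484 − 1 = 3.9979, so shape1 = μ·3.9979 = 2.359 and shape2 = (1−μ)·3.9979 = 1.639.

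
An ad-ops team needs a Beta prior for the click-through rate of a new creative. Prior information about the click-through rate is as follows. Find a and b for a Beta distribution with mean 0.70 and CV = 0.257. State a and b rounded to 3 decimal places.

Var = (CV·μ)² = (0.257×0.70)² = 0.032364.
a+b = μ(1−μ)/Var − 1 = 0.2100/0.032364 − 1 = 5.4887.
Thus a = 0.70·5.4887 = 3.842 and b = 0.30·5.4887 = 1.647.

a = 3.842, b = 1.647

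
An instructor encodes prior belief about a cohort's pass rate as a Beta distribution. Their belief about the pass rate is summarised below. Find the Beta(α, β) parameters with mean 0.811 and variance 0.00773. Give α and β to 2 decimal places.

Let s = α+β. The Beta variance is μ(1−μ)/(s+1).
So s+1 = μ(1−μ)/σ² = (0.811×0.189)/0.00773 = 0.153279/0.00773 = 19.8291, giving s = 18.8291.
Then α = μs = 0.811×18.8291 = 15.27 and β = (1−μ)s = 0.189×18.8291 = 3.56.

α = 15.27, β = 3.56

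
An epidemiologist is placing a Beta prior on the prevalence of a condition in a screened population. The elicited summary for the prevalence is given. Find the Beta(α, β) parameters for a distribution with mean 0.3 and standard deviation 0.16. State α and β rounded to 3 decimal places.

σ² = 0.16² = 0.0256.
With s = α+β, Var = μ(1−μ)/(s+1), so s+1 = (0.3×0.7)/0.0256 = 8.2031 and s = 7.2031.
α = μs = 2.161, β = (1−μ)s = 5.042.

α = 2.161, β = 5.042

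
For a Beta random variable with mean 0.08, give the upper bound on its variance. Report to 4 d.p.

0.0736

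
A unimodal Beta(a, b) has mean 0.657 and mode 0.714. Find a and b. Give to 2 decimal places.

a = 4.93, b = 2.58

With s = a+b: μ = a/s and mode = (a−1)/(s−2). Eliminating a = μs,
μs − 1 = m(s−2) ⇒ s(μ−m) = 1−2m ⇒ s = -0.428/-0.057 = 7.5088.
So a = μs = 4.93, b = (1−μ)s = 2.58.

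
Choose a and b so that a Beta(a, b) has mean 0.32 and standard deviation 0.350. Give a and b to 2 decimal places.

Variance = 0.350² = 0.122500. The moment-matching identity a+b = μ(1−μ)/Var − 1 gives
a+b = 0.2176/0.122500 − 1 = 0.7763, so a = μ·0.7763 = 0.25 and b = (1−μ)·0.7763 = 0.53.

a = 0.25, b = 0.53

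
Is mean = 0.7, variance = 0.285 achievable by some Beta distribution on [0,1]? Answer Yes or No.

The Beta variance bound is σ² < μ(1−μ).
Here μ(1−μ) = 0.7×0.3 = 0.21, and 0.285 ≥ 0.21.

No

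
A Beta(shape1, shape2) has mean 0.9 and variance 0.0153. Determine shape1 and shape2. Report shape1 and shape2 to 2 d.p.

shape1 = 4.39, shape2 = 0.49

Let s = shape1+shape2. The Beta variance is μ(1−μ)/(s+1).
So s+1 = μ(1−μ)/σ² = (0.9×0.1)/0.0153 = 0.09/0.0153 = 5.8824, giving s = 4.8824.
Then shape1 = μs = 0.9×4.8824 = 4.39 and shape2 = (1−μ)s = 0.1×4.8824 = 0.49.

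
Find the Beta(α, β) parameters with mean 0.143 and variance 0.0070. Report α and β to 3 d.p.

α = 2.361, β = 14.147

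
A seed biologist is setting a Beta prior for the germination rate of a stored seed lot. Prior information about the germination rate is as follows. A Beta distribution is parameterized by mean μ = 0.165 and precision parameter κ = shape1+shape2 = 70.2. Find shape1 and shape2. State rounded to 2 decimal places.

shape1 = 11.58, shape2 = 58.62

shape1 = μκ = 0.165×70.2 = 11.58 and shape2 = (1−μ)κ = 0.835×70.2 = 58.62.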